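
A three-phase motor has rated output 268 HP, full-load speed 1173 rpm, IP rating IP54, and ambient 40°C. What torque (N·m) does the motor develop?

P_out = 268 × 746 = 199928 W
ω = 2π × 1173/60 = 122.8 rad/s
τ = P_out/ω = 199928/122.8 = 1630 N·m

1630 N·m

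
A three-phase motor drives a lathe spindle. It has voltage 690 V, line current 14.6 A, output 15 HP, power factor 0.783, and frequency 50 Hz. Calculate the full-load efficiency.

P_out = 15 × 746 = 11190 W
P_in = √3·V_L·I_L·cosφ = 1.732 × 690 × 14.6 × 0.783 = 13662 W
η = P_out / P_in = 11190 / 13662 = 0.819 = 81.9%

81.9 %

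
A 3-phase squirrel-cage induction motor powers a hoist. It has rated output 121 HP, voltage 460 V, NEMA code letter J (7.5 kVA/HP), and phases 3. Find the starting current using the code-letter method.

1140 A

S_LR = 7.5 × 121 = 907.5 kVA
I_LR = S_LR/(√3·V_L) = 907500/(1.732×460) = 1140 A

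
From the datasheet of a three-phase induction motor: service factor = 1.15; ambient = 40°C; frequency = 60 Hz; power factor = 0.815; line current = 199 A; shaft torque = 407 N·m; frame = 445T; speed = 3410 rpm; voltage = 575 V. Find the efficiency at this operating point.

90.0 %

ω = 2π × 3410/60 = 357.1 rad/s; P_out = τω = 407 × 357.1 = 145340 W
P_in = √3·V_L·I_L·cosφ = 1.732 × 575 × 199 × 0.815 = 161520 W
η = P_out / P_in = 145340 / 161520 = 0.900 = 90.0%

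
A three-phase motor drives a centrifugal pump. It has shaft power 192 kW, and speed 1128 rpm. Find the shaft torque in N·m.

1630 N·m

ω = 2π × 1128/60 = 118.1 rad/s
τ = P/ω = 192000/118.1 = 1630 N·m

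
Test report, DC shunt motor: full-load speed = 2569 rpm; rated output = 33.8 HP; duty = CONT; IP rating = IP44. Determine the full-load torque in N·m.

P_out = 33.8 × 746 = 25215 W
ω = 2π × 2569/60 = 269 rad/s
τ = P_out/ω = 25215/269 = 93.7 N·m

93.7 N·m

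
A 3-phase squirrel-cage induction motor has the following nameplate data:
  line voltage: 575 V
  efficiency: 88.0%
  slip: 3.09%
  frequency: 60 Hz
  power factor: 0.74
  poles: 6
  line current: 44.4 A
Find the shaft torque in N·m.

236 N·m

P_in = √3·V·I·cosφ = 1.732 × 575 × 44.4 × 0.74 = 32721 W
P_out = η·P_in = 0.88 × 32721 = 28794 W
n_s = 120×60/6 = 1200 rpm; n = 1200×(1−0.0309) = 1163 rpm
ω = 2π×1163/60 = 121.8 rad/s
τ = P_out/ω = 28794/121.8 = 236 N·m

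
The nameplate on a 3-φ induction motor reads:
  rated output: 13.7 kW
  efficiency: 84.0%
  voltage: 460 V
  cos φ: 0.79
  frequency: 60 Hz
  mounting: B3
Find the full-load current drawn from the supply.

P_out = 13.7 kW = 13700 W
P_in = P_out / η = 13700 / 0.840 = 16310 W
I_L = P_in / (√3·V_L·cosφ) = 16310 / (1.732 × 460 × 0.79) = 25.9 A

25.9 A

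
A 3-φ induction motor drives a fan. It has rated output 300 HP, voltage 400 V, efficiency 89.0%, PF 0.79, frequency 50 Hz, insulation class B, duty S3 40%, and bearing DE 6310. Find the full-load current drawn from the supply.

P_out = 300 × 746 = 223800 W
P_in = P_out / η = 223800 / 0.890 = 251461 W
I_L = P_in / (√3·V_L·cosφ) = 251461 / (1.732 × 400 × 0.79) = 459 A

459 A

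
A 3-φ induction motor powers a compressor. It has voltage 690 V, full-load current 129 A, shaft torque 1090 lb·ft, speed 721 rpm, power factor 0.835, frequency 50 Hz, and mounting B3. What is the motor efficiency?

τ = 1090 lb·ft × 1.356 = 1478 N·m
ω = 2π × 721/60 = 75.5 rad/s; P_out = τω = 1478 × 75.5 = 111589 W
P_in = √3·V_L·I_L·cosφ = 1.732 × 690 × 129 × 0.835 = 128728 W
η = P_out / P_in = 111589 / 128728 = 0.867 = 86.7%

86.7 %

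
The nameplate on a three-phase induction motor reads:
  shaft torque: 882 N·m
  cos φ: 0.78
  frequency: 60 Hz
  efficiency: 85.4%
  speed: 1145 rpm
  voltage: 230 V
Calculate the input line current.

399 A

ω = 2π×1145/60 = 119.9 rad/s; P_out = τω = 882 × 119.9 = 105752 W
P_in = P_out / η = 105752 / 0.854 = 123831 W
I_L = P_in / (√3·V_L·cosφ) = 123831 / (1.732 × 230 × 0.78) = 399 A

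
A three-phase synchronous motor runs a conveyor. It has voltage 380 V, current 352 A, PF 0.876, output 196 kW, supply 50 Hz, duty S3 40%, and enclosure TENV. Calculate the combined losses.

6.95 kW

P_in = √3·V·I·cosφ = 1.732×380×352×0.876 = 202945 W
P_out = 196000 W
Losses = P_in − P_out = 202945 − 196000 = 6945 W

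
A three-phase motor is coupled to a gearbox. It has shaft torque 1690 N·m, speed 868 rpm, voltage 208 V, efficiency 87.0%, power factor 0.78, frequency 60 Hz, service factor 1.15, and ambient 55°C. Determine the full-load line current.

ω = 2π×868/60 = 90.9 rad/s; P_out = τω = 1690 × 90.9 = 153621 W
P_in = P_out / η = 153621 / 0.870 = 176576 W
I_L = P_in / (√3·V_L·cosφ) = 176576 / (1.732 × 208 × 0.78) = 628 A

628 A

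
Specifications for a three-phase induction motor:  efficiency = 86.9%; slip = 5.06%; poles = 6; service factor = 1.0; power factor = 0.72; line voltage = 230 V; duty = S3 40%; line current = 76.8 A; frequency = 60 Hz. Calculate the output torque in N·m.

160 N·m

P_in = √3·V·I·cosφ = 1.732 × 230 × 76.8 × 0.72 = 22028 W
P_out = η·P_in = 0.869 × 22028 = 19142 W
n_s = 120×60/6 = 1200 rpm; n = 1200×(1−0.0506) = 1139 rpm
ω = 2π×1139/60 = 119.3 rad/s
τ = P_out/ω = 19142/119.3 = 160 N·m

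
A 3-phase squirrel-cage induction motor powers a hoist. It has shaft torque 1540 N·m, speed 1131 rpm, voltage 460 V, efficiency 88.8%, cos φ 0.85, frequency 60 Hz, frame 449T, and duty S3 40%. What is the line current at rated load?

303 A

ω = 2π×1131/60 = 118.4 rad/s; P_out = τω = 1540 × 118.4 = 182336 W
P_in = P_out / η = 182336 / 0.888 = 205333 W
I_L = P_in / (√3·V_L·cosφ) = 205333 / (1.732 × 460 × 0.85) = 303 A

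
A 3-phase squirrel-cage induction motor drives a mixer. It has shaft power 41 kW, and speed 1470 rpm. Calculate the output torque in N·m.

ω = 2π × 1470/60 = 153.9 rad/s
τ = P/ω = 41000/153.9 = 266 N·m

266 N·m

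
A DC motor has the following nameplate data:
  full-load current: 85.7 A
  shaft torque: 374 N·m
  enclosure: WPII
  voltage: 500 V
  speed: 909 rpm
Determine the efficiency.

83.1 %

ω = 2π × 909/60 = 95.19 rad/s; P_out = τω = 374 × 95.19 = 35601 W
P_in = V·I = 500 × 85.7 = 42850 W
η = P_out / P_in = 35601 / 42850 = 0.831 = 83.1%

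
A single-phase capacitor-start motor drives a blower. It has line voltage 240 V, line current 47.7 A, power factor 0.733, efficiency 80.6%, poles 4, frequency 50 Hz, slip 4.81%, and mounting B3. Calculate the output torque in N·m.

45.2 N·m

P_in = V·I·cosφ = 240 × 47.7 × 0.733 = 8391 W
P_out = η·P_in = 0.806 × 8391 = 6763 W
n_s = 120×50/4 = 1500 rpm; n = 1500×(1−0.0481) = 1428 rpm
ω = 2π×1428/60 = 149.5 rad/s
τ = P_out/ω = 6763/149.5 = 45.2 N·m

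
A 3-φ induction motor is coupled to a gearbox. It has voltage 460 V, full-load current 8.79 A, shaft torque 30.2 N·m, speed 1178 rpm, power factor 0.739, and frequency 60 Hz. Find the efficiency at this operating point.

72.0 %

ω = 2π × 1178/60 = 123.4 rad/s; P_out = τω = 30.2 × 123.4 = 3727 W
P_in = √3·V_L·I_L·cosφ = 1.732 × 460 × 8.79 × 0.739 = 5175 W
η = P_out / P_in = 3727 / 5175 = 0.720 = 72.0%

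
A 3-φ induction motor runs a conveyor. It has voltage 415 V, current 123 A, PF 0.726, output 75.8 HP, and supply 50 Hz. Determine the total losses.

7640 W

P_in = √3·V·I·cosφ = 1.732×415×123×0.726 = 64186 W
P_out = 75.8×746 = 56547 W
Losses = P_in − P_out = 64186 − 56547 = 7639 W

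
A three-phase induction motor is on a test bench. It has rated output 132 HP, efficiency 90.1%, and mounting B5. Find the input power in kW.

109 kW

P_out = 132 × 746 = 98472 W
P_in = P_out/η = 98472/0.901 = 109292 W = 109 kW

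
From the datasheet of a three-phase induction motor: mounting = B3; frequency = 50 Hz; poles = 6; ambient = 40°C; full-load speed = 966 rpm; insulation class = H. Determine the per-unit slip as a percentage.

3.4 %

n_s = 120f/p = 120×50/6 = 1000 rpm
s = (n_s − n)/n_s = (1000 − 966)/1000 = 0.0340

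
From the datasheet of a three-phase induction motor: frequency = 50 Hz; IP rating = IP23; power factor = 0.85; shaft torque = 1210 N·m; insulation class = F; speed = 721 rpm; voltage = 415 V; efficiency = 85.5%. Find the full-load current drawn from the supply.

ω = 2π×721/60 = 75.5 rad/s; P_out = τω = 1210 × 75.5 = 91355 W
P_in = P_out / η = 91355 / 0.855 = 106848 W
I_L = P_in / (√3·V_L·cosφ) = 106848 / (1.732 × 415 × 0.85) = 175 A

175 A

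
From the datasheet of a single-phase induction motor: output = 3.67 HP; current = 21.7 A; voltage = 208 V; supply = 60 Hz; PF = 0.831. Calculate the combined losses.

1.01 kW

P_in = V·I·cosφ = 208×21.7×0.831 = 3751 W
P_out = 3.67×746 = 2738 W
Losses = P_in − P_out = 3751 − 2738 = 1013 W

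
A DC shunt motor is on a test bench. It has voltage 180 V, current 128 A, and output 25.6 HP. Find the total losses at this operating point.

P_in = V·I = 180×128 = 23040 W
P_out = 25.6×746 = 19098 W
Losses = P_in − P_out = 23040 − 19098 = 3942 W

3940 W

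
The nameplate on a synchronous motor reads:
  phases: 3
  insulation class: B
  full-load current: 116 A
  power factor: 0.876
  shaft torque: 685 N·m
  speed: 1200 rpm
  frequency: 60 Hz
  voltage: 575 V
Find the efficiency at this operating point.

85.1 %

ω = 2π × 1200/60 = 125.7 rad/s; P_out = τω = 685 × 125.7 = 86105 W
P_in = √3·V_L·I_L·cosφ = 1.732 × 575 × 116 × 0.876 = 101199 W
η = P_out / P_in = 86105 / 101199 = 0.851 = 85.1%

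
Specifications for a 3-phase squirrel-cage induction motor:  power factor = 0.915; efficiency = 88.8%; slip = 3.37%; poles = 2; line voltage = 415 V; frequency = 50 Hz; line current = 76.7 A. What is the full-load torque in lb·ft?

109 lb·ft

P_in = √3·V·I·cosφ = 1.732 × 415 × 76.7 × 0.915 = 50444 W
P_out = η·P_in = 0.888 × 50444 = 44794 W
n_s = 120×50/2 = 3000 rpm; n = 3000×(1−0.0337) = 2899 rpm
ω = 2π×2899/60 = 303.6 rad/s
τ = P_out/ω = 44794/303.6 = 147.5 N·m
In lb·ft: 147.5/1.356 = 109 lb·ft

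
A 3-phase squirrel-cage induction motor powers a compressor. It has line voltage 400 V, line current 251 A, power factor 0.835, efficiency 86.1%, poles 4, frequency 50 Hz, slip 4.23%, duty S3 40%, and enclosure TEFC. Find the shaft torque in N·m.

831 N·m

P_in = √3·V·I·cosφ = 1.732 × 400 × 251 × 0.835 = 145200 W
P_out = η·P_in = 0.861 × 145200 = 125017 W
n_s = 120×50/4 = 1500 rpm; n = 1500×(1−0.0423) = 1437 rpm
ω = 2π×1437/60 = 150.5 rad/s
τ = P_out/ω = 125017/150.5 = 831 N·m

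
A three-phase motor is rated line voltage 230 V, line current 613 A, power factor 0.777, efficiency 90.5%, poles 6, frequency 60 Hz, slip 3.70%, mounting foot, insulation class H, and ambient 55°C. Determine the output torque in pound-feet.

P_in = √3·V·I·cosφ = 1.732 × 230 × 613 × 0.777 = 189739 W
P_out = η·P_in = 0.905 × 189739 = 171714 W
n_s = 120×60/6 = 1200 rpm; n = 1200×(1−0.037) = 1156 rpm
ω = 2π×1156/60 = 121.1 rad/s
τ = P_out/ω = 171714/121.1 = 1418 N·m
In lb·ft: 1418/1.356 = 1050 lb·ft

1050 lb·ft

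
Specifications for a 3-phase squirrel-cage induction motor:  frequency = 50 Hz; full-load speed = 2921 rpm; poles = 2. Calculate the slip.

n_s = 120f/p = 120×50/2 = 3000 rpm
s = (n_s − n)/n_s = (3000 − 2921)/3000 = 0.0263

2.6 %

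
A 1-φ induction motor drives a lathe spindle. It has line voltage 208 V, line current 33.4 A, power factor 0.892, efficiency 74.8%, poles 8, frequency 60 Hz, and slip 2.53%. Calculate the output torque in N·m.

50.5 N·m

P_in = V·I·cosφ = 208 × 33.4 × 0.892 = 6197 W
P_out = η·P_in = 0.748 × 6197 = 4635 W
n_s = 120×60/8 = 900 rpm; n = 900×(1−0.0253) = 877 rpm
ω = 2π×877/60 = 91.84 rad/s
τ = P_out/ω = 4635/91.84 = 50.5 N·m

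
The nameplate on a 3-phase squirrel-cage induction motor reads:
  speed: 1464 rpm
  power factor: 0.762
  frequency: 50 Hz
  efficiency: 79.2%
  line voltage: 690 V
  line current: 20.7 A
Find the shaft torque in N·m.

97.4 N·m

P_in = √3·V·I·cosφ = 1.732 × 690 × 20.7 × 0.762 = 18850 W
P_out = η·P_in = 0.792 × 18850 = 14929 W
n = 1464 rpm
ω = 2π×1464/60 = 153.3 rad/s
τ = P_out/ω = 14929/153.3 = 97.4 N·m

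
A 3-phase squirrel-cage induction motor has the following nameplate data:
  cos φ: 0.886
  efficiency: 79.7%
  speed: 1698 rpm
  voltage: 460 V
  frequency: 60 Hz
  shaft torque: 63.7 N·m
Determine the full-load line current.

ω = 2π×1698/60 = 177.8 rad/s; P_out = τω = 63.7 × 177.8 = 11326 W
P_in = P_out / η = 11326 / 0.797 = 14211 W
I_L = P_in / (√3·V_L·cosφ) = 14211 / (1.732 × 460 × 0.886) = 20.1 A

20.1 A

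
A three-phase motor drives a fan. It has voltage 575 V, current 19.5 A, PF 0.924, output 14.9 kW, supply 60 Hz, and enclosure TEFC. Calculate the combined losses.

3.04 kW

P_in = √3·V·I·cosφ = 1.732×575×19.5×0.924 = 17944 W
P_out = 14900 W
Losses = P_in − P_out = 17944 − 14900 = 3044 W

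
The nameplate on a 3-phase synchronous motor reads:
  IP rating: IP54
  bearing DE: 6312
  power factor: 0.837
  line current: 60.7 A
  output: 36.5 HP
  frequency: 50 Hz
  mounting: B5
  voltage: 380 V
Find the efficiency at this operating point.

P_out = 36.5 × 746 = 27229 W
P_in = √3·V_L·I_L·cosφ = 1.732 × 380 × 60.7 × 0.837 = 33438 W
η = P_out / P_in = 27229 / 33438 = 0.814 = 81.4%

81.4 %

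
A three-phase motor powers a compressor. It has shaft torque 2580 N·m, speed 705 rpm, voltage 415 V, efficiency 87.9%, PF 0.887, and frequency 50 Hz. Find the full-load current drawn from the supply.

ω = 2π×705/60 = 73.83 rad/s; P_out = τω = 2580 × 73.83 = 190481 W
P_in = P_out / η = 190481 / 0.879 = 216702 W
I_L = P_in / (√3·V_L·cosφ) = 216702 / (1.732 × 415 × 0.887) = 340 A

340 A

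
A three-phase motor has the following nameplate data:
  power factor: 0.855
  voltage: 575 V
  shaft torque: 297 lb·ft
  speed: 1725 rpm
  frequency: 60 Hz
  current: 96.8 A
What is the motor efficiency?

τ = 297 lb·ft × 1.356 = 402.7 N·m
ω = 2π × 1725/60 = 180.6 rad/s; P_out = τω = 402.7 × 180.6 = 72728 W
P_in = √3·V_L·I_L·cosφ = 1.732 × 575 × 96.8 × 0.855 = 82425 W
η = P_out / P_in = 72728 / 82425 = 0.882 = 88.2%

88.2 %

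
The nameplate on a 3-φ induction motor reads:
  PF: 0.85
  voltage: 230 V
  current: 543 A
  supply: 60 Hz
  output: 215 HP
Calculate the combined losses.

23.5 kW

P_in = √3·V·I·cosφ = 1.732×230×543×0.85 = 183863 W
P_out = 215×746 = 160390 W
Losses = P_in − P_out = 183863 − 160390 = 23473 W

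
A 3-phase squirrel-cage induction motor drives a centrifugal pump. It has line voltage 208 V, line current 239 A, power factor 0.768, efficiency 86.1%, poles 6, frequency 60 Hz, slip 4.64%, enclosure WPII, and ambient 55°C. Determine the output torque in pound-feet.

P_in = √3·V·I·cosφ = 1.732 × 208 × 239 × 0.768 = 66126 W
P_out = η·P_in = 0.861 × 66126 = 56934 W
n_s = 120×60/6 = 1200 rpm; n = 1200×(1−0.0464) = 1144 rpm
ω = 2π×1144/60 = 119.8 rad/s
τ = P_out/ω = 56934/119.8 = 475.2 N·m
In lb·ft: 475.2/1.356 = 350 lb·ft

350 lb·ft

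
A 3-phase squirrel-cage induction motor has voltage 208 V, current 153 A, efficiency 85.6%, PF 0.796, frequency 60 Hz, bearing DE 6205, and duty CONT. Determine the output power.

P_in = √3·V·I·cosφ = 1.732 × 208 × 153 × 0.796 = 43875 W
P_out = η·P_in = 0.856 × 43875 = 37557 W

37.6 kW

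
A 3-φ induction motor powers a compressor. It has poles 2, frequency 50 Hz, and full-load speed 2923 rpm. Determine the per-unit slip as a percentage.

2.57 %

n_s = 120f/p = 120×50/2 = 3000 rpm
s = (n_s − n)/n_s = (3000 − 2923)/3000 = 0.0257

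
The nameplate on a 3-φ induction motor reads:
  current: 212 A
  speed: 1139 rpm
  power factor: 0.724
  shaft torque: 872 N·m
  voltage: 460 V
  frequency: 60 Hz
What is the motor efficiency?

ω = 2π × 1139/60 = 119.3 rad/s; P_out = τω = 872 × 119.3 = 104030 W
P_in = √3·V_L·I_L·cosφ = 1.732 × 460 × 212 × 0.724 = 122287 W
η = P_out / P_in = 104030 / 122287 = 0.851 = 85.1%

85.1 %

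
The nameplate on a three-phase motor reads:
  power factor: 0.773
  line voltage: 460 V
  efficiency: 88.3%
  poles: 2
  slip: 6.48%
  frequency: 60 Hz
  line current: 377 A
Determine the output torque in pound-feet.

P_in = √3·V·I·cosφ = 1.732 × 460 × 377 × 0.773 = 232181 W
P_out = η·P_in = 0.883 × 232181 = 205016 W
n_s = 120×60/2 = 3600 rpm; n = 3600×(1−0.0648) = 3367 rpm
ω = 2π×3367/60 = 352.6 rad/s
τ = P_out/ω = 205016/352.6 = 581.4 N·m
In lb·ft: 581.4/1.356 = 429 lb·ft

429 lb·ft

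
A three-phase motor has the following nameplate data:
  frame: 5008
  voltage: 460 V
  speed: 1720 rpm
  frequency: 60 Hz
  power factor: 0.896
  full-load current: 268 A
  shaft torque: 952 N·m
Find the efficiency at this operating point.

ω = 2π × 1720/60 = 180.1 rad/s; P_out = τω = 952 × 180.1 = 171455 W
P_in = √3·V_L·I_L·cosφ = 1.732 × 460 × 268 × 0.896 = 191315 W
η = P_out / P_in = 171455 / 191315 = 0.896 = 89.6%

89.6 %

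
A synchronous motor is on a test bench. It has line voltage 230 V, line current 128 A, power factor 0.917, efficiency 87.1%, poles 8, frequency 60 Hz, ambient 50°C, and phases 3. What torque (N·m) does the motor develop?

432 N·m

P_in = √3·V·I·cosφ = 1.732 × 230 × 128 × 0.917 = 46758 W
P_out = η·P_in = 0.871 × 46758 = 40726 W
n = n_s = 120×60/8 = 900 rpm (synchronous)
ω = 2π×900/60 = 94.25 rad/s
τ = P_out/ω = 40726/94.25 = 432 N·m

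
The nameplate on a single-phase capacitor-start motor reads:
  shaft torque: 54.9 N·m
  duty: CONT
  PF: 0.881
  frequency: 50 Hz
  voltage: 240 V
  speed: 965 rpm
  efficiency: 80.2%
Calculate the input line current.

32.7 A

ω = 2π×965/60 = 101.1 rad/s; P_out = τω = 54.9 × 101.1 = 5550 W
P_in = P_out / η = 5550 / 0.802 = 6920 W
I = P_in / (V·cosφ) = 6920 / (240 × 0.881) = 32.7 A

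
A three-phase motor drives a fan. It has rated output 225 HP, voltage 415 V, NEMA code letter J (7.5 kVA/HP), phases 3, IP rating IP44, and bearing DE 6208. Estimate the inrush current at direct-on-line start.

S_LR = 7.5 × 225 = 1687.5 kVA
I_LR = S_LR/(√3·V_L) = 1687500/(1.732×415) = 2350 A

2350 A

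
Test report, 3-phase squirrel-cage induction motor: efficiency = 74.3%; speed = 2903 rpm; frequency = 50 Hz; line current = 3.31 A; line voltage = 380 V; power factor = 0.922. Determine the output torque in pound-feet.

P_in = √3·V·I·cosφ = 1.732 × 380 × 3.31 × 0.922 = 2009 W
P_out = η·P_in = 0.743 × 2009 = 1493 W
n = 2903 rpm
ω = 2π×2903/60 = 304 rad/s
τ = P_out/ω = 1493/304 = 4.911 N·m
In lb·ft: 4.911/1.356 = 3.62 lb·ft

3.62 lb·ft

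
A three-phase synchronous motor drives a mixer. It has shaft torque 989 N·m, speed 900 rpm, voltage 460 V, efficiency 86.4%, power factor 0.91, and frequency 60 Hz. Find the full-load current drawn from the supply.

149 A

ω = 2π×900/60 = 94.25 rad/s; P_out = τω = 989 × 94.25 = 93213 W
P_in = P_out / η = 93213 / 0.864 = 107885 W
I_L = P_in / (√3·V_L·cosφ) = 107885 / (1.732 × 460 × 0.91) = 149 A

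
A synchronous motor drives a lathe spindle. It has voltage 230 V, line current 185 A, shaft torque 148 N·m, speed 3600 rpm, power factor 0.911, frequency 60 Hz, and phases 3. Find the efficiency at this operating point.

ω = 2π × 3600/60 = 377 rad/s; P_out = τω = 148 × 377 = 55796 W
P_in = √3·V_L·I_L·cosφ = 1.732 × 230 × 185 × 0.911 = 67138 W
η = P_out / P_in = 55796 / 67138 = 0.831 = 83.1%

83.1 %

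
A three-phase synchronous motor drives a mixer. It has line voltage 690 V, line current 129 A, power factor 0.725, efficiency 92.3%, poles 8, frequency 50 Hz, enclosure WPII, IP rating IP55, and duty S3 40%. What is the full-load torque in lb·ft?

969 lb·ft

P_in = √3·V·I·cosφ = 1.732 × 690 × 129 × 0.725 = 111770 W
P_out = η·P_in = 0.923 × 111770 = 103164 W
n = n_s = 120×50/8 = 750 rpm (synchronous)
ω = 2π×750/60 = 78.54 rad/s
τ = P_out/ω = 103164/78.54 = 1314 N·m
In lb·ft: 1314/1.356 = 969 lb·ft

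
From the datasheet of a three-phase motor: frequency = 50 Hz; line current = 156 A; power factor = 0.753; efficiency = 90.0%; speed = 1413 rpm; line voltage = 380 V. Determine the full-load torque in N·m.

P_in = √3·V·I·cosφ = 1.732 × 380 × 156 × 0.753 = 77313 W
P_out = η·P_in = 0.9 × 77313 = 69582 W
n = 1413 rpm
ω = 2π×1413/60 = 148 rad/s
τ = P_out/ω = 69582/148 = 470 N·m

470 N·m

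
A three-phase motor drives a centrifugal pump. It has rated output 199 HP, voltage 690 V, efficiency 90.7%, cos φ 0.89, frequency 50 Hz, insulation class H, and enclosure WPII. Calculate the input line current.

154 A

P_out = 199 × 746 = 148454 W
P_in = P_out / η = 148454 / 0.907 = 163676 W
I_L = P_in / (√3·V_L·cosφ) = 163676 / (1.732 × 690 × 0.89) = 154 A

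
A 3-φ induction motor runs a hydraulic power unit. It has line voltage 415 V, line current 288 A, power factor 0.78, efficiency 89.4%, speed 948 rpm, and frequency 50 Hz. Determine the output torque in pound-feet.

P_in = √3·V·I·cosφ = 1.732 × 415 × 288 × 0.78 = 161467 W
P_out = η·P_in = 0.894 × 161467 = 144351 W
n = 948 rpm
ω = 2π×948/60 = 99.27 rad/s
τ = P_out/ω = 144351/99.27 = 1454 N·m
In lb·ft: 1454/1.356 = 1070 lb·ft

1070 lb·ft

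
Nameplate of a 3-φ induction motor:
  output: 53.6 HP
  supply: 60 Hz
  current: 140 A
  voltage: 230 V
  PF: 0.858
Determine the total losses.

P_in = √3·V·I·cosφ = 1.732×230×140×0.858 = 47851 W
P_out = 53.6×746 = 39986 W
Losses = P_in − P_out = 47851 − 39986 = 7865 W

7.87 kW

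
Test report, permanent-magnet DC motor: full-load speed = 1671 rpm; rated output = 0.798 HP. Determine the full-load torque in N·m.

P_out = 0.798 × 746 = 595 W
ω = 2π × 1671/60 = 175 rad/s
τ = P_out/ω = 595/175 = 3.4 N·m

3.4 N·m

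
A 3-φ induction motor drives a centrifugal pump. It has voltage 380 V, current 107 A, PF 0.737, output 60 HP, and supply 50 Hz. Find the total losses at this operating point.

7140 W

P_in = √3·V·I·cosφ = 1.732×380×107×0.737 = 51902 W
P_out = 60×746 = 44760 W
Losses = P_in − P_out = 51902 − 44760 = 7142 W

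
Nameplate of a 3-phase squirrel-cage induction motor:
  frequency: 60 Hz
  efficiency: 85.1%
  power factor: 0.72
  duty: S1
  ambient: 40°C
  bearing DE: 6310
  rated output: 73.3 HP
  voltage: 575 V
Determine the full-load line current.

89.6 A

P_out = 73.3 × 746 = 54682 W
P_in = P_out / η = 54682 / 0.851 = 64256 W
I_L = P_in / (√3·V_L·cosφ) = 64256 / (1.732 × 575 × 0.72) = 89.6 A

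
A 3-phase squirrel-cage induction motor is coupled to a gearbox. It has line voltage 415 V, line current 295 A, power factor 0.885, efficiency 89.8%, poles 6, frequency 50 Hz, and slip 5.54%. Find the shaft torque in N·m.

1700 N·m

P_in = √3·V·I·cosφ = 1.732 × 415 × 295 × 0.885 = 187655 W
P_out = η·P_in = 0.898 × 187655 = 168514 W
n_s = 120×50/6 = 1000 rpm; n = 1000×(1−0.0554) = 945 rpm
ω = 2π×945/60 = 98.96 rad/s
τ = P_out/ω = 168514/98.96 = 1700 N·m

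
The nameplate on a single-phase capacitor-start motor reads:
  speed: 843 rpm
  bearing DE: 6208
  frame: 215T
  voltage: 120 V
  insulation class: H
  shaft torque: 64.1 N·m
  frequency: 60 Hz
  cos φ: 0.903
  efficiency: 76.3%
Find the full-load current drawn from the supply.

68.4 A

ω = 2π×843/60 = 88.28 rad/s; P_out = τω = 64.1 × 88.28 = 5659 W
P_in = P_out / η = 5659 / 0.763 = 7417 W
I = P_in / (V·cosφ) = 7417 / (120 × 0.903) = 68.4 A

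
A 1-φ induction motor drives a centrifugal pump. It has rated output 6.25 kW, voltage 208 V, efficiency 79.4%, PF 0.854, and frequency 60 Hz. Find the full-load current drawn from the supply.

44.3 A

P_out = 6.25 kW = 6250 W
P_in = P_out / η = 6250 / 0.794 = 7872 W
I = P_in / (V·cosφ) = 7872 / (208 × 0.854) = 44.3 A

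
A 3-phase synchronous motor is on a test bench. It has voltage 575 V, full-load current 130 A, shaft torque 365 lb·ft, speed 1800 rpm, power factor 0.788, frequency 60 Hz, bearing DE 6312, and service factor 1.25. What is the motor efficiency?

τ = 365 lb·ft × 1.356 = 494.9 N·m
ω = 2π × 1800/60 = 188.5 rad/s; P_out = τω = 494.9 × 188.5 = 93289 W
P_in = √3·V_L·I_L·cosφ = 1.732 × 575 × 130 × 0.788 = 102020 W
η = P_out / P_in = 93289 / 102020 = 0.914 = 91.4%

91.4 %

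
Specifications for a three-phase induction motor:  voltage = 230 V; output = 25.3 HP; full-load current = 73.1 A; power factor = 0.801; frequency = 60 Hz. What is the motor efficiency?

80.9 %

P_out = 25.3 × 746 = 18874 W
P_in = √3·V_L·I_L·cosφ = 1.732 × 230 × 73.1 × 0.801 = 23325 W
η = P_out / P_in = 18874 / 23325 = 0.809 = 80.9%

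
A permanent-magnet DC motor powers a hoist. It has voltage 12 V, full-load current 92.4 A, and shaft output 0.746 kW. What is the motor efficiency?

P_out = 0.746 kW = 746 W
P_in = V·I = 12 × 92.4 = 1109 W
η = P_out / P_in = 746 / 1109 = 0.673 = 67.3%

67.3 %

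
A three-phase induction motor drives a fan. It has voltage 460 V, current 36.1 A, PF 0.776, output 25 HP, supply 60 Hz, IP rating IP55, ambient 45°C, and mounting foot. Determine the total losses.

3670 W

P_in = √3·V·I·cosφ = 1.732×460×36.1×0.776 = 22319 W
P_out = 25×746 = 18650 W
Losses = P_in − P_out = 22319 − 18650 = 3669 W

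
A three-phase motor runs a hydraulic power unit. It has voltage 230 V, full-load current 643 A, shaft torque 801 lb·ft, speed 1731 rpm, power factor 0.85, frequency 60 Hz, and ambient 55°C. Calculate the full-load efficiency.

90.4 %

τ = 801 lb·ft × 1.356 = 1086 N·m
ω = 2π × 1731/60 = 181.3 rad/s; P_out = τω = 1086 × 181.3 = 196892 W
P_in = √3·V_L·I_L·cosφ = 1.732 × 230 × 643 × 0.85 = 217724 W
η = P_out / P_in = 196892 / 217724 = 0.904 = 90.4%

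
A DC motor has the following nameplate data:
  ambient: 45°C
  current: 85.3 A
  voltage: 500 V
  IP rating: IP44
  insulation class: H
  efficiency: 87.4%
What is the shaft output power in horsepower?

P_in = V·I = 500 × 85.3 = 42650 W
P_out = η·P_in = 0.874 × 42650 = 37276 W
= 37276/746 = 50 HP

50 HP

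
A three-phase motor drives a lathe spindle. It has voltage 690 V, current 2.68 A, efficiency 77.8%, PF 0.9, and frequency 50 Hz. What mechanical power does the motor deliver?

2.24 kW

P_in = √3·V·I·cosφ = 1.732 × 690 × 2.68 × 0.9 = 2883 W
P_out = η·P_in = 0.778 × 2883 = 2243 W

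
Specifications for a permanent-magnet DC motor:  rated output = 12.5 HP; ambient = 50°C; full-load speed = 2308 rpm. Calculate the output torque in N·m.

38.6 N·m

P_out = 12.5 × 746 = 9325 W
ω = 2π × 2308/60 = 241.7 rad/s
τ = P_out/ω = 9325/241.7 = 38.6 N·m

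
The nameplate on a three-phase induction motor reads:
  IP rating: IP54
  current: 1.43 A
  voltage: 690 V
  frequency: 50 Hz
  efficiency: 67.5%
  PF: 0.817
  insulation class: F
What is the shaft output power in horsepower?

P_in = √3·V·I·cosφ = 1.732 × 690 × 1.43 × 0.817 = 1396 W
P_out = η·P_in = 0.675 × 1396 = 942 W
= 942/746 = 1.26 HP

1.26 HP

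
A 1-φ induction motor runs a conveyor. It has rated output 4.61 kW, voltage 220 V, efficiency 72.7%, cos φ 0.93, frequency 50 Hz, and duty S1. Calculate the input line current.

31 A

P_out = 4.61 kW = 4610 W
P_in = P_out / η = 4610 / 0.727 = 6341 W
I = P_in / (V·cosφ) = 6341 / (220 × 0.93) = 31 A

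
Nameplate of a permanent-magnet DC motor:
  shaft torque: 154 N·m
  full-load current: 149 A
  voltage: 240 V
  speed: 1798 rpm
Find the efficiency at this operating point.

81.1 %

ω = 2π × 1798/60 = 188.3 rad/s; P_out = τω = 154 × 188.3 = 28998 W
P_in = V·I = 240 × 149 = 35760 W
η = P_out / P_in = 28998 / 35760 = 0.811 = 81.1%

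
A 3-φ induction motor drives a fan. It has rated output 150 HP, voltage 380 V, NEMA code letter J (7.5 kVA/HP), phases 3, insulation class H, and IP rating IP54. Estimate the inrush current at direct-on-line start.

S_LR = 7.5 × 150 = 1125 kVA
I_LR = S_LR/(√3·V_L) = 1125000/(1.732×380) = 1710 A

1710 A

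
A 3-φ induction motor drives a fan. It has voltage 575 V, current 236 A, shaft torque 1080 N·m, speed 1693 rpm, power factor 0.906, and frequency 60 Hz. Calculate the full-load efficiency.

89.9 %

ω = 2π × 1693/60 = 177.3 rad/s; P_out = τω = 1080 × 177.3 = 191484 W
P_in = √3·V_L·I_L·cosφ = 1.732 × 575 × 236 × 0.906 = 212939 W
η = P_out / P_in = 191484 / 212939 = 0.899 = 89.9%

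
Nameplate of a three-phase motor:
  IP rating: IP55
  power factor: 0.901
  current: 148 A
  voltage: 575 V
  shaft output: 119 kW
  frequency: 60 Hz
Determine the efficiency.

P_out = 119 kW = 119000 W
P_in = √3·V_L·I_L·cosφ = 1.732 × 575 × 148 × 0.901 = 132801 W
η = P_out / P_in = 119000 / 132801 = 0.896 = 89.6%

89.6 %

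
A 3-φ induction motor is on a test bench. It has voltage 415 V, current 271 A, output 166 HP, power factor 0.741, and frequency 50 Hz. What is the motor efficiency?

85.8 %

P_out = 166 × 746 = 123836 W
P_in = √3·V_L·I_L·cosφ = 1.732 × 415 × 271 × 0.741 = 144339 W
η = P_out / P_in = 123836 / 144339 = 0.858 = 85.8%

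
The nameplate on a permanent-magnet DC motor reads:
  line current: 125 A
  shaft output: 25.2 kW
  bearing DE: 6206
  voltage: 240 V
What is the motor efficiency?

84.0 %

P_out = 25.2 kW = 25200 W
P_in = V·I = 240 × 125 = 30000 W
η = P_out / P_in = 25200 / 30000 = 0.840 = 84.0%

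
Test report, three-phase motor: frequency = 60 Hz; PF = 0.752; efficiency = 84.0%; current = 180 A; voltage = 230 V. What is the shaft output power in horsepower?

60.7 HP

P_in = √3·V·I·cosφ = 1.732 × 230 × 180 × 0.752 = 53922 W
P_out = η·P_in = 0.84 × 53922 = 45294 W
= 45294/746 = 60.7 HP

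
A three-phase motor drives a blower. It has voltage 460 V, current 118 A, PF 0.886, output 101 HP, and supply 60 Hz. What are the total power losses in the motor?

P_in = √3·V·I·cosφ = 1.732×460×118×0.886 = 83295 W
P_out = 101×746 = 75346 W
Losses = P_in − P_out = 83295 − 75346 = 7949 W

7.95 kW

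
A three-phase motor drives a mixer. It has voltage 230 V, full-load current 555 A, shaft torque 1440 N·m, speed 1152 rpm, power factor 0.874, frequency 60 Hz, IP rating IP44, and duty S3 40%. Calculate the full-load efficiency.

89.9 %

ω = 2π × 1152/60 = 120.6 rad/s; P_out = τω = 1440 × 120.6 = 173664 W
P_in = √3·V_L·I_L·cosφ = 1.732 × 230 × 555 × 0.874 = 193232 W
η = P_out / P_in = 173664 / 193232 = 0.899 = 89.9%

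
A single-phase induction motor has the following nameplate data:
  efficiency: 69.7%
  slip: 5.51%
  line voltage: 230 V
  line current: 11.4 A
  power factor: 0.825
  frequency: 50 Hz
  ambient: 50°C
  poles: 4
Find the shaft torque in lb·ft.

7.49 lb·ft

P_in = V·I·cosφ = 230 × 11.4 × 0.825 = 2163 W
P_out = η·P_in = 0.697 × 2163 = 1508 W
n_s = 120×50/4 = 1500 rpm; n = 1500×(1−0.0551) = 1417 rpm
ω = 2π×1417/60 = 148.4 rad/s
τ = P_out/ω = 1508/148.4 = 10.16 N·m
In lb·ft: 10.16/1.356 = 7.49 lb·ft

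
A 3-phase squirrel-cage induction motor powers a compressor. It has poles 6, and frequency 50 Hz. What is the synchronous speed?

1000 rpm

n_s = 120f/p = 120×50/6 = 1000 rpm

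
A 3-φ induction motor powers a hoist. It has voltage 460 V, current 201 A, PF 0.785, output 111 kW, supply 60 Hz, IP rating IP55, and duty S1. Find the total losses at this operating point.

P_in = √3·V·I·cosφ = 1.732×460×201×0.785 = 125710 W
P_out = 111000 W
Losses = P_in − P_out = 125710 − 111000 = 14710 W

14.7 kW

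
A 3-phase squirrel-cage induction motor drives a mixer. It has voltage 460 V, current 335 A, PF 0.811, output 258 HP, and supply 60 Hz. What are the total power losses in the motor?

24 kW

P_in = √3·V·I·cosφ = 1.732×460×335×0.811 = 216457 W
P_out = 258×746 = 192468 W
Losses = P_in − P_out = 216457 − 192468 = 23989 W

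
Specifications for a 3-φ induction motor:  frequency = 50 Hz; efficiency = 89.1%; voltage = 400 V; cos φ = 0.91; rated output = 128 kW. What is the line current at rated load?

228 A

P_out = 128 kW = 128000 W
P_in = P_out / η = 128000 / 0.891 = 143659 W
I_L = P_in / (√3·V_L·cosφ) = 143659 / (1.732 × 400 × 0.91) = 228 A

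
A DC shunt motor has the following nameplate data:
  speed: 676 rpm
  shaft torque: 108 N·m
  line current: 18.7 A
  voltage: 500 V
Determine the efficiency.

ω = 2π × 676/60 = 70.79 rad/s; P_out = τω = 108 × 70.79 = 7645 W
P_in = V·I = 500 × 18.7 = 9350 W
η = P_out / P_in = 7645 / 9350 = 0.818 = 81.8%

81.8 %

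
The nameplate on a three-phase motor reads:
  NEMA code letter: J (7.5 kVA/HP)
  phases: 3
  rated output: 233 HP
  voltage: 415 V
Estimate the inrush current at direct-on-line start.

2430 A

S_LR = 7.5 × 233 = 1747.5 kVA
I_LR = S_LR/(√3·V_L) = 1747500/(1.732×415) = 2430 A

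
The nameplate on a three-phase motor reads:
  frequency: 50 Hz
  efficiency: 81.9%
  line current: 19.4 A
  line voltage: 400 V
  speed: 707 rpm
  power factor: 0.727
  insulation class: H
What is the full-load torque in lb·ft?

79.7 lb·ft

P_in = √3·V·I·cosφ = 1.732 × 400 × 19.4 × 0.727 = 9771 W
P_out = η·P_in = 0.819 × 9771 = 8002 W
n = 707 rpm
ω = 2π×707/60 = 74.04 rad/s
τ = P_out/ω = 8002/74.04 = 108.1 N·m
In lb·ft: 108.1/1.356 = 79.7 lb·ft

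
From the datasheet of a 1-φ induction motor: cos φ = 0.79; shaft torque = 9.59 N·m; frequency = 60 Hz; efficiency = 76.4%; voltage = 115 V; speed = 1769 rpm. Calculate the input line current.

ω = 2π×1769/60 = 185.2 rad/s; P_out = τω = 9.59 × 185.2 = 1776 W
P_in = P_out / η = 1776 / 0.764 = 2325 W
I = P_in / (V·cosφ) = 2325 / (115 × 0.79) = 25.6 A

25.6 A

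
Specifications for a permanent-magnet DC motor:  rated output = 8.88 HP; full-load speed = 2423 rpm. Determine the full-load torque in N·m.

P_out = 8.88 × 746 = 6624 W
ω = 2π × 2423/60 = 253.7 rad/s
τ = P_out/ω = 6624/253.7 = 26.1 N·m

26.1 N·m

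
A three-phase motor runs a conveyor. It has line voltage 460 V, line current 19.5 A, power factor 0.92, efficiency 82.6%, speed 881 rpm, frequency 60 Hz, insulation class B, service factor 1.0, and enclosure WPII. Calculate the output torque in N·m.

128 N·m

P_in = √3·V·I·cosφ = 1.732 × 460 × 19.5 × 0.92 = 14293 W
P_out = η·P_in = 0.826 × 14293 = 11806 W
n = 881 rpm
ω = 2π×881/60 = 92.26 rad/s
τ = P_out/ω = 11806/92.26 = 128 N·m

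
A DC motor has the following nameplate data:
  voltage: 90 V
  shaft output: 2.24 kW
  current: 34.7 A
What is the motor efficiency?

P_out = 2.24 kW = 2240 W
P_in = V·I = 90 × 34.7 = 3123 W
η = P_out / P_in = 2240 / 3123 = 0.717 = 71.7%

71.7 %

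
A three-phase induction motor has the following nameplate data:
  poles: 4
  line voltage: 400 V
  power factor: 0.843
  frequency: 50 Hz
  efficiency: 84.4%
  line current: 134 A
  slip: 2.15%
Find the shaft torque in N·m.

P_in = √3·V·I·cosφ = 1.732 × 400 × 134 × 0.843 = 78260 W
P_out = η·P_in = 0.844 × 78260 = 66051 W
n_s = 120×50/4 = 1500 rpm; n = 1500×(1−0.0215) = 1468 rpm
ω = 2π×1468/60 = 153.7 rad/s
τ = P_out/ω = 66051/153.7 = 430 N·m

430 N·m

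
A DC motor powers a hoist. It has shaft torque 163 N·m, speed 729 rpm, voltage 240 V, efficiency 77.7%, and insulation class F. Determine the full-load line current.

ω = 2π×729/60 = 76.34 rad/s; P_out = τω = 163 × 76.34 = 12443 W
P_in = P_out / η = 12443 / 0.777 = 16014 W
I = P_in / V = 16014 / 240 = 66.7 A

66.7 A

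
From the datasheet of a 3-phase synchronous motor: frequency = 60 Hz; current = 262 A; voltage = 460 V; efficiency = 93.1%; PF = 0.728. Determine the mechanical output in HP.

P_in = √3·V·I·cosφ = 1.732 × 460 × 262 × 0.728 = 151963 W
P_out = η·P_in = 0.931 × 151963 = 141478 W
= 141478/746 = 190 HP

190 HP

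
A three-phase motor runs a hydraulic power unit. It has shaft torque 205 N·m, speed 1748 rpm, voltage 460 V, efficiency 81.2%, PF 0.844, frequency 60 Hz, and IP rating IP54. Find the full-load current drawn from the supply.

68.7 A

ω = 2π×1748/60 = 183.1 rad/s; P_out = τω = 205 × 183.1 = 37536 W
P_in = P_out / η = 37536 / 0.812 = 46227 W
I_L = P_in / (√3·V_L·cosφ) = 46227 / (1.732 × 460 × 0.844) = 68.7 A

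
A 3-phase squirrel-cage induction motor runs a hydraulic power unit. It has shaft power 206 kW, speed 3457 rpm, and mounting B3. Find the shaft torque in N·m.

569 N·m

ω = 2π × 3457/60 = 362 rad/s
τ = P/ω = 206000/362 = 569 N·m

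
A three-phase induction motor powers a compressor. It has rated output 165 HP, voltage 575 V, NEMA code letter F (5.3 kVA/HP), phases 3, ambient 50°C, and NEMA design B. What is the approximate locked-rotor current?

878 A

S_LR = 5.3 × 165 = 874.5 kVA
I_LR = S_LR/(√3·V_L) = 874500/(1.732×575) = 878 A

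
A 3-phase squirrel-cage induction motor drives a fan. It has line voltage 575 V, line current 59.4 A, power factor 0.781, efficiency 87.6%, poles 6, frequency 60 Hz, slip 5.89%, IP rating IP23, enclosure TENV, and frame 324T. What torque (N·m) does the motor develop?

P_in = √3·V·I·cosφ = 1.732 × 575 × 59.4 × 0.781 = 46201 W
P_out = η·P_in = 0.876 × 46201 = 40472 W
n_s = 120×60/6 = 1200 rpm; n = 1200×(1−0.0589) = 1129 rpm
ω = 2π×1129/60 = 118.2 rad/s
τ = P_out/ω = 40472/118.2 = 342 N·m

342 N·m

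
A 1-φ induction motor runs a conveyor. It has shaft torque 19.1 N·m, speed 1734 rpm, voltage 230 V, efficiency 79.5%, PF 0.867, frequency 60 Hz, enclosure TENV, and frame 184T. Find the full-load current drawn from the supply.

ω = 2π×1734/60 = 181.6 rad/s; P_out = τω = 19.1 × 181.6 = 3469 W
P_in = P_out / η = 3469 / 0.795 = 4364 W
I = P_in / (V·cosφ) = 4364 / (230 × 0.867) = 21.9 A

21.9 A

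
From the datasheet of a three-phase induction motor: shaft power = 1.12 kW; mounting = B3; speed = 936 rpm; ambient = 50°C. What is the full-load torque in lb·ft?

8.43 lb·ft

ω = 2π × 936/60 = 98.02 rad/s
τ = P/ω = 1120/98.02 = 11.43 N·m
In lb·ft: 11.43/1.356 = 8.43 lb·ft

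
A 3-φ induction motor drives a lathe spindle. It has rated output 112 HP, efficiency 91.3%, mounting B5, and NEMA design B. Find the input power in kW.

P_out = 112 × 746 = 83552 W
P_in = P_out/η = 83552/0.913 = 91514 W = 91.5 kW

91.5 kW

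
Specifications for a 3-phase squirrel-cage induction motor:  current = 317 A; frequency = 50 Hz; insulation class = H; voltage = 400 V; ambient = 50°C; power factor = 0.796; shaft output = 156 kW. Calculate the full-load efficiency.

P_out = 156 kW = 156000 W
P_in = √3·V_L·I_L·cosφ = 1.732 × 400 × 317 × 0.796 = 174816 W
η = P_out / P_in = 156000 / 174816 = 0.892 = 89.2%

89.2 %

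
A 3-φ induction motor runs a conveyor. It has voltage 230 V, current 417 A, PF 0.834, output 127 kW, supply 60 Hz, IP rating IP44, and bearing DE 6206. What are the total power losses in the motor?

P_in = √3·V·I·cosφ = 1.732×230×417×0.834 = 138541 W
P_out = 127000 W
Losses = P_in − P_out = 138541 − 127000 = 11541 W

11500 W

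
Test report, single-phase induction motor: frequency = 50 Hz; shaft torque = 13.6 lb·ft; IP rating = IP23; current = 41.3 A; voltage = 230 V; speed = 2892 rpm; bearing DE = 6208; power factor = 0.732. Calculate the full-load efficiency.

τ = 13.6 lb·ft × 1.356 = 18.44 N·m
ω = 2π × 2892/60 = 302.8 rad/s; P_out = τω = 18.44 × 302.8 = 5584 W
P_in = V·I·cosφ = 230 × 41.3 × 0.732 = 6953 W
η = P_out / P_in = 5584 / 6953 = 0.803 = 80.3%

80.3 %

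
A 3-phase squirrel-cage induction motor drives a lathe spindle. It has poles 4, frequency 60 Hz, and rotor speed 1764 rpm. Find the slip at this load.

2.00 %

n_s = 120f/p = 120×60/4 = 1800 rpm
s = (n_s − n)/n_s = (1800 − 1764)/1800 = 0.0200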